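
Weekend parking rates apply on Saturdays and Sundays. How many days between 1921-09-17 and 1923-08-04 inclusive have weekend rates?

1921-09-17 is a Saturday.
From 1921-09-17 to 1923-08-04 is 687 days inclusive.
687 = 7 × 98 + 1, so there are 98 full weeks plus 1 extra day.
Each full week contributes 2 weekend days (Sat, Sun): 98 × 2 = 196.
The 1 extra day is Saturday — 1 of them qualifies.
Total: 196 + 1 = 197.

197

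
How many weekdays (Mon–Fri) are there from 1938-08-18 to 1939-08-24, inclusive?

266

1938-08-18 is a Thursday.
From 1938-08-18 to 1939-08-24 is 372 days inclusive.
372 = 7 × 53 + 1, so there are 53 full weeks plus 1 extra day.
Each full week contributes 5 weekdays (Mon–Fri): 53 × 5 = 265.
The 1 extra day is Thursday — 1 of them qualifies.
Total: 265 + 1 = 266.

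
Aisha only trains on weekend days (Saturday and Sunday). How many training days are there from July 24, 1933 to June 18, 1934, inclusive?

July 24, 1933 is a Monday.
The range spans 330 days (inclusive of both endpoints).
330 = 7 × 47 + 1, so there are 47 full weeks plus 1 extra day.
Each full week contributes 2 weekend days (Sat, Sun): 47 × 2 = 94.
The 1 extra day is Mon — none qualify.
Total: 94 + 0 = 94.

94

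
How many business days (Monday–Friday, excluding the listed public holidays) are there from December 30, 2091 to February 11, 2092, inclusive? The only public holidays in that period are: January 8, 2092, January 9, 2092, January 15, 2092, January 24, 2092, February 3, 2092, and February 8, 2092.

26

December 30, 2091 is a Sunday.
That's 44 days from start to end, counting both.
44 = 7 × 6 + 2, so there are 6 full weeks plus 2 extra days.
Each full week contributes 5 weekdays (Mon–Fri): 6 × 5 = 30.
The 2 extra days are Sunday, Monday — 1 of them qualifies.
Total: 30 + 1 = 31.
Holidays: January 8, 2092 (Tue); January 9, 2092 (Wed); January 15, 2092 (Tue); January 24, 2092 (Thu); February 3, 2092 (Sun); February 8, 2092 (Fri).
5 of the 6 holidays fall on weekdays; the rest are weekends and were already excluded.
Business days: 31 − 5 = 26.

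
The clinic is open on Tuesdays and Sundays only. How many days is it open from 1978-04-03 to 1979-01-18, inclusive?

83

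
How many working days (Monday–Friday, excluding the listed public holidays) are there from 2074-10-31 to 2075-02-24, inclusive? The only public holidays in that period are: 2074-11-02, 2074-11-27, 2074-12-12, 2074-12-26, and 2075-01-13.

79 working days

2074-10-31 is a Wednesday.
The range spans 117 days (inclusive of both endpoints).
117 = 7 × 16 + 5, so there are 16 full weeks plus 5 extra days.
Each full week contributes 5 weekdays (Mon–Fri): 16 × 5 = 80.
The 5 extra days are Wed, Thu, Fri, Sat, Sun — 3 of them qualify.
Total: 80 + 3 = 83.
Holidays: 2074-11-02 (Fri); 2074-11-27 (Tue); 2074-12-12 (Wed); 2074-12-26 (Wed); 2075-01-13 (Sun).
4 of the 5 holidays fall on weekdays; the rest are weekends and were already excluded.
Business days: 83 − 4 = 79.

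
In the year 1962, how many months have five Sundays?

4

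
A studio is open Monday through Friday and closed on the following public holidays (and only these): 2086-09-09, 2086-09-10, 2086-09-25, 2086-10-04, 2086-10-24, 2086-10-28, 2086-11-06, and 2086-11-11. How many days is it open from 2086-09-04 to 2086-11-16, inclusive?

2086-09-04 is a Wednesday.
The range spans 74 days (inclusive of both endpoints).
74 = 7 × 10 + 4, so there are 10 full weeks plus 4 extra days.
Each full week contributes 5 weekdays (Mon–Fri): 10 × 5 = 50.
The 4 extra days are Wednesday, Thursday, Friday, Saturday — 3 of them qualify.
Total: 50 + 3 = 53.
Holidays: 2086-09-09 (Mon); 2086-09-10 (Tue); 2086-09-25 (Wed); 2086-10-04 (Fri); 2086-10-24 (Thu); 2086-10-28 (Mon); 2086-11-06 (Wed); 2086-11-11 (Mon).
All 8 holidays fall on weekdays, so subtract 8.
Business days: 53 − 8 = 45.

45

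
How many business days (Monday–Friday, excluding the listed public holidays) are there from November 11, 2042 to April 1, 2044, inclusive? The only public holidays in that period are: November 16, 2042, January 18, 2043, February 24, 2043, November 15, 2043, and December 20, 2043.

363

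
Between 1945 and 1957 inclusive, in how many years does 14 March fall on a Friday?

2

Day of week of March 14 in each year:
1945: Wed, 1946: Thu, 1947: Fri ✓, 1948: Sun, 1949: Mon, 1950: Tue, 1951: Wed, 1952: Fri ✓, 1953: Sat, 1954: Sun, 1955: Mon, 1956: Wed, 1957: Thu
Fridays: 1947, 1952.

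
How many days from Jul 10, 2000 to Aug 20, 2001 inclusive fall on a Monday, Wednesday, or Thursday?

Jul 10, 2000 is a Monday.
That's 407 days from start to end, counting both.
407 = 7 × 58 + 1, so there are 58 full weeks plus 1 extra day.
Each full week contributes 3 days from the set (Mon, Wed, Thu): 58 × 3 = 174.
The 1 extra day is Monday — 1 of them qualifies.
Total: 174 + 1 = 175.

175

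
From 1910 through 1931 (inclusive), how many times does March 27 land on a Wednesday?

Day of week of March 27 in each year:
1910: Sun, 1911: Mon, 1912: Wed ✓, 1913: Thu, 1914: Fri, 1915: Sat, 1916: Mon, 1917: Tue, 1918: Wed ✓, 1919: Thu, 1920: Sat, 1921: Sun, 1922: Mon, 1923: Tue, 1924: Thu, 1925: Fri, 1926: Sat, 1927: Sun, 1928: Tue, 1929: Wed ✓, 1930: Thu, 1931: Fri
Wednesdays: 1912, 1918, 1929.

3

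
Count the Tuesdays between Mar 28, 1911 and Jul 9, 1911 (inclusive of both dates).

Mar 28, 1911 is a Tuesday.
The range spans 104 days (inclusive of both endpoints).
104 = 7 × 14 + 6, so there are 14 full weeks plus 6 extra days.
Each full week contributes one Tuesday: 14 so far.
The 6 extra days are Tue, Wed, Thu, Fri, Sat, Sun — 1 of them qualifies.
Total: 14 + 1 = 15.

15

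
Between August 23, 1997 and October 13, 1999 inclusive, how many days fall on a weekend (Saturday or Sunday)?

August 23, 1997 is a Saturday.
That's 782 days from start to end, counting both.
782 = 7 × 111 + 5, so there are 111 full weeks plus 5 extra days.
Each full week contributes 2 weekend days (Sat, Sun): 111 × 2 = 222.
The 5 extra days are Sat, Sun, Mon, Tue, Wed — 2 of them qualify.
Total: 222 + 2 = 224.

224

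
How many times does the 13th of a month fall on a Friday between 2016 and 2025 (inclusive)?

16

Friday-the-13ths by year:
2016: May
2017: Jan, Oct
2018: Apr, Jul
2019: Sep, Dec
2020: Mar, Nov
2021: Aug
2022: May
2023: Jan, Oct
2024: Sep, Dec
2025: Jun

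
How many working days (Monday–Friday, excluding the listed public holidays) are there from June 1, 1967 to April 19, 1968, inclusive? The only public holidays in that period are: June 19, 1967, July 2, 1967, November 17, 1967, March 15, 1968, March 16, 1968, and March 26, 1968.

228 working days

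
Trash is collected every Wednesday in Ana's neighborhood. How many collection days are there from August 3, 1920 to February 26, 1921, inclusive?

30 Wednesdays

August 3, 1920 is a Tuesday.
The range spans 208 days (inclusive of both endpoints).
208 = 7 × 29 + 5, so there are 29 full weeks plus 5 extra days.
Each full week contributes one Wednesday: 29 so far.
The 5 extra days are Tuesday, Wednesday, Thursday, Friday, Saturday — 1 of them qualifies.
Total: 29 + 1 = 30.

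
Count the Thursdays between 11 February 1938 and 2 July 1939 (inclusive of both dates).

11 February 1938 is a Friday.
From 11 February 1938 to 2 July 1939 is 507 days inclusive.
507 = 7 × 72 + 3, so there are 72 full weeks plus 3 extra days.
Each full week contributes one Thursday: 72 so far.
The 3 extra days are Friday, Saturday, Sunday — none qualify.
Total: 72 + 0 = 72.

72 Thursdays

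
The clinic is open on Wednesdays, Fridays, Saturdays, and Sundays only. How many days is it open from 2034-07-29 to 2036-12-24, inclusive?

503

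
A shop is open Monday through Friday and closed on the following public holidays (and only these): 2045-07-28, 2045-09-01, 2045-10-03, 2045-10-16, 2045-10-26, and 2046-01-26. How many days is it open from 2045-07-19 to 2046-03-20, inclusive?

169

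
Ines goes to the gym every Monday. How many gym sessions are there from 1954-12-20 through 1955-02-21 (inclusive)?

10 Mondays

1954-12-20 is a Monday.
From 1954-12-20 to 1955-02-21 is 64 days inclusive.
64 = 7 × 9 + 1, so there are 9 full weeks plus 1 extra day.
Each full week contributes one Monday: 9 so far.
The 1 extra day is Monday — 1 of them qualifies.
Total: 9 + 1 = 10.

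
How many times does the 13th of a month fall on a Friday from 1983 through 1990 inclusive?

15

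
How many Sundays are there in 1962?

52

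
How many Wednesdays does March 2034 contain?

1 March 2034 is a Wednesday.
The range spans 31 days (inclusive of both endpoints).
31 = 7 × 4 + 3, so there are 4 full weeks plus 3 extra days.
Each full week contributes one Wednesday: 4 so far.
The 3 extra days are Wed, Thu, Fri — 1 of them qualifies.
Total: 4 + 1 = 5.

5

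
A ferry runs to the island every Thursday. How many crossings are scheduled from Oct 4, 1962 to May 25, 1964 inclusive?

86

Oct 4, 1962 is a Thursday.
That's 600 days from start to end, counting both.
600 = 7 × 85 + 5, so there are 85 full weeks plus 5 extra days.
Each full week contributes one Thursday: 85 so far.
The 5 extra days are Thursday, Friday, Saturday, Sunday, Monday — 1 of them qualifies.
Total: 85 + 1 = 86.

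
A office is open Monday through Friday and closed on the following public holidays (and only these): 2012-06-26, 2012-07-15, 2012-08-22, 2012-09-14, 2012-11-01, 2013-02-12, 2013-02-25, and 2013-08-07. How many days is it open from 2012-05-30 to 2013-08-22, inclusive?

315 business days

2012-05-30 is a Wednesday.
That's 450 days from start to end, counting both.
450 = 7 × 64 + 2, so there are 64 full weeks plus 2 extra days.
Each full week contributes 5 weekdays (Mon–Fri): 64 × 5 = 320.
The 2 extra days are Wednesday, Thursday — 2 of them qualify.
Total: 320 + 2 = 322.
Holidays: 2012-06-26 (Tue); 2012-07-15 (Sun); 2012-08-22 (Wed); 2012-09-14 (Fri); 2012-11-01 (Thu); 2013-02-12 (Tue); 2013-02-25 (Mon); 2013-08-07 (Wed).
7 of the 8 holidays fall on weekdays; the rest are weekends and were already excluded.
Business days: 322 − 7 = 315.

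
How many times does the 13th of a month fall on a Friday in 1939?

2

The 13th falls on a Friday when the month's 13th has weekday Fri.
Jan 13 is Fri ✓; Feb 13 is Mon; Mar 13 is Mon; Apr 13 is Thu; May 13 is Sat; Jun 13 is Tue; Jul 13 is Thu; Aug 13 is Sun; Sep 13 is Wed; Oct 13 is Fri ✓; Nov 13 is Mon; Dec 13 is Wed.
Friday the 13ths: Jan, Oct.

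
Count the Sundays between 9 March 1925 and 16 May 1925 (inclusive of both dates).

9

9 March 1925 is a Monday.
From 9 March 1925 to 16 May 1925 is 69 days inclusive.
69 = 7 × 9 + 6, so there are 9 full weeks plus 6 extra days.
Each full week contributes one Sunday: 9 so far.
The 6 extra days are Monday, Tuesday, Wednesday, Thursday, Friday, Saturday — none qualify.
Total: 9 + 0 = 9.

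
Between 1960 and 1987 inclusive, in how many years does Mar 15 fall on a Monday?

4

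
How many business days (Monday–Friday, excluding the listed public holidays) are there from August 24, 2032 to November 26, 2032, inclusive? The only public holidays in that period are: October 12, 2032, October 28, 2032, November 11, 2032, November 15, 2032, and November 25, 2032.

August 24, 2032 is a Tuesday.
That's 95 days from start to end, counting both.
95 = 7 × 13 + 4, so there are 13 full weeks plus 4 extra days.
Each full week contributes 5 weekdays (Mon–Fri): 13 × 5 = 65.
The 4 extra days are Tue, Wed, Thu, Fri — 4 of them qualify.
Total: 65 + 4 = 69.
Holidays: October 12, 2032 (Tue); October 28, 2032 (Thu); November 11, 2032 (Thu); November 15, 2032 (Mon); November 25, 2032 (Thu).
All 5 holidays fall on weekdays, so subtract 5.
Business days: 69 − 5 = 64.

64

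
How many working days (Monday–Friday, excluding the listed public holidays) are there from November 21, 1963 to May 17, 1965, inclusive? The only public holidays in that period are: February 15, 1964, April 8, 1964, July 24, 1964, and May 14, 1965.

November 21, 1963 is a Thursday.
From November 21, 1963 to May 17, 1965 is 544 days inclusive.
544 = 7 × 77 + 5, so there are 77 full weeks plus 5 extra days.
Each full week contributes 5 weekdays (Mon–Fri): 77 × 5 = 385.
The 5 extra days are Thu, Fri, Sat, Sun, Mon — 3 of them qualify.
Total: 385 + 3 = 388.
Holidays: February 15, 1964 (Sat); April 8, 1964 (Wed); July 24, 1964 (Fri); May 14, 1965 (Fri).
3 of the 4 holidays fall on weekdays; the rest are weekends and were already excluded.
Business days: 388 − 3 = 385.

385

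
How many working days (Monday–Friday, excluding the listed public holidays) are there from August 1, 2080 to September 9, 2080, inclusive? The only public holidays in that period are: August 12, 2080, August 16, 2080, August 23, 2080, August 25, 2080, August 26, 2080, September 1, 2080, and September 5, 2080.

23 working days

August 1, 2080 is a Thursday.
That's 40 days from start to end, counting both.
40 = 7 × 5 + 5, so there are 5 full weeks plus 5 extra days.
Each full week contributes 5 weekdays (Mon–Fri): 5 × 5 = 25.
The 5 extra days are Thu, Fri, Sat, Sun, Mon — 3 of them qualify.
Total: 25 + 3 = 28.
Holidays: August 12, 2080 (Mon); August 16, 2080 (Fri); August 23, 2080 (Fri); August 25, 2080 (Sun); August 26, 2080 (Mon); September 1, 2080 (Sun); September 5, 2080 (Thu).
5 of the 7 holidays fall on weekdays; the rest are weekends and were already excluded.
Business days: 28 − 5 = 23.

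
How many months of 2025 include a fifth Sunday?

A month has five Sundays exactly when Sunday falls within its first (length − 28) days.
Jan: 31 days, starts Wed → 5 of Wed, Thu, Fri
Feb: 28 days, starts Sat → 5 of (none)
Mar: 31 days, starts Sat → 5 of Sat, Sun, Mon ✓
Apr: 30 days, starts Tue → 5 of Tue, Wed
May: 31 days, starts Thu → 5 of Thu, Fri, Sat
Jun: 30 days, starts Sun → 5 of Sun, Mon ✓
Jul: 31 days, starts Tue → 5 of Tue, Wed, Thu
Aug: 31 days, starts Fri → 5 of Fri, Sat, Sun ✓
Sep: 30 days, starts Mon → 5 of Mon, Tue
Oct: 31 days, starts Wed → 5 of Wed, Thu, Fri
Nov: 30 days, starts Sat → 5 of Sat, Sun ✓
Dec: 31 days, starts Mon → 5 of Mon, Tue, Wed
Months with five Sundays: Mar, Jun, Aug, Nov.

4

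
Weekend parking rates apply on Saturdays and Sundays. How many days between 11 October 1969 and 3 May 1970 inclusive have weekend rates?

60

11 October 1969 is a Saturday.
That's 205 days from start to end, counting both.
205 = 7 × 29 + 2, so there are 29 full weeks plus 2 extra days.
Each full week contributes 2 weekend days (Sat, Sun): 29 × 2 = 58.
The 2 extra days are Sat, Sun — 2 of them qualify.
Total: 58 + 2 = 60.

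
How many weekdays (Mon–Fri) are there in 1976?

Jan 1, 1976 is a Thursday.
That's 366 days from start to end, counting both.
366 = 7 × 52 + 2, so there are 52 full weeks plus 2 extra days.
Each full week contributes 5 weekdays (Mon–Fri): 52 × 5 = 260.
The 2 extra days are Thursday, Friday — 2 of them qualify.
Total: 260 + 2 = 262.

262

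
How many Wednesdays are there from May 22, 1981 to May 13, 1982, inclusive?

May 22, 1981 is a Friday.
That's 357 days from start to end, counting both.
357 = 7 × 51, so the span is exactly 51 full weeks.
Each full week contributes one Wednesday: 51 so far.
Total: 51.

51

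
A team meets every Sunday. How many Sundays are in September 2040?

5

September 1, 2040 is a Saturday.
That's 30 days from start to end, counting both.
30 = 7 × 4 + 2, so there are 4 full weeks plus 2 extra days.
Each full week contributes one Sunday: 4 so far.
The 2 extra days are Saturday, Sunday — 1 of them qualifies.
Total: 4 + 1 = 5.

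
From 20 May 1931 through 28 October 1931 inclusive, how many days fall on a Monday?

20 May 1931 is a Wednesday.
From 20 May 1931 to 28 October 1931 is 162 days inclusive.
162 = 7 × 23 + 1, so there are 23 full weeks plus 1 extra day.
Each full week contributes one Monday: 23 so far.
The 1 extra day is Wednesday — none qualify.
Total: 23 + 0 = 23.

23 Mondays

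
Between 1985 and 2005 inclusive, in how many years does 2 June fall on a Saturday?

2

Day of week of June 2 in each year:
1985: Sun, 1986: Mon, 1987: Tue, 1988: Thu, 1989: Fri, 1990: Sat ✓, 1991: Sun, 1992: Tue, 1993: Wed, 1994: Thu, 1995: Fri, 1996: Sun, 1997: Mon, 1998: Tue, 1999: Wed, 2000: Fri, 2001: Sat ✓, 2002: Sun, 2003: Mon, 2004: Wed, 2005: Thu
Saturdays: 1990, 2001.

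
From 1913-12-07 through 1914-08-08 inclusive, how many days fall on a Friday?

35 Fridays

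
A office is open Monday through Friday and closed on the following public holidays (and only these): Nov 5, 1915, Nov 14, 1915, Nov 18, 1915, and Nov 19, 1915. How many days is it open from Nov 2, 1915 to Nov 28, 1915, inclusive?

16 business days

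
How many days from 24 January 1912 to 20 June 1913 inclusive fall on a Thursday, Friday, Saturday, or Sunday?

294

24 January 1912 is a Wednesday.
That's 514 days from start to end, counting both.
514 = 7 × 73 + 3, so there are 73 full weeks plus 3 extra days.
Each full week contributes 4 days from the set (Thu, Fri, Sat, Sun): 73 × 4 = 292.
The 3 extra days are Wednesday, Thursday, Friday — 2 of them qualify.
Total: 292 + 2 = 294.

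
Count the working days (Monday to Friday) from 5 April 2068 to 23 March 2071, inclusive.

5 April 2068 is a Thursday.
The range spans 1083 days (inclusive of both endpoints).
1083 = 7 × 154 + 5, so there are 154 full weeks plus 5 extra days.
Each full week contributes 5 weekdays (Mon–Fri): 154 × 5 = 770.
The 5 extra days are Thu, Fri, Sat, Sun, Mon — 3 of them qualify.
Total: 770 + 3 = 773.

773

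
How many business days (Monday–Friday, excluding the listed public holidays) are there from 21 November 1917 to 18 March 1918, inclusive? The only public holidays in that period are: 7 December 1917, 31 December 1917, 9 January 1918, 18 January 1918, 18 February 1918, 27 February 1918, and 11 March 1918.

77

21 November 1917 is a Wednesday.
That's 118 days from start to end, counting both.
118 = 7 × 16 + 6, so there are 16 full weeks plus 6 extra days.
Each full week contributes 5 weekdays (Mon–Fri): 16 × 5 = 80.
The 6 extra days are Wed, Thu, Fri, Sat, Sun, Mon — 4 of them qualify.
Total: 80 + 4 = 84.
Holidays: 7 December 1917 (Fri); 31 December 1917 (Mon); 9 January 1918 (Wed); 18 January 1918 (Fri); 18 February 1918 (Mon); 27 February 1918 (Wed); 11 March 1918 (Mon).
All 7 holidays fall on weekdays, so subtract 7.
Business days: 84 − 7 = 77.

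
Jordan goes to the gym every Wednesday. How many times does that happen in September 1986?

4

1 September 1986 is a Monday.
That's 30 days from start to end, counting both.
30 = 7 × 4 + 2, so there are 4 full weeks plus 2 extra days.
Each full week contributes one Wednesday: 4 so far.
The 2 extra days are Monday, Tuesday — none qualify.
Total: 4 + 0 = 4.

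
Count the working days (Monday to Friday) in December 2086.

22 weekdays

2086-12-01 is a Sunday.
The range spans 31 days (inclusive of both endpoints).
31 = 7 × 4 + 3, so there are 4 full weeks plus 3 extra days.
Each full week contributes 5 weekdays (Mon–Fri): 4 × 5 = 20.
The 3 extra days are Sun, Mon, Tue — 2 of them qualify.
Total: 20 + 2 = 22.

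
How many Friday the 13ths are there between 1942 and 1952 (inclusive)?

18

Friday-the-13ths by year:
1942: Feb, Mar, Nov
1943: Aug
1944: Oct
1945: Apr, Jul
1946: Sep, Dec
1947: Jun
1948: Feb, Aug
1949: May
1950: Jan, Oct
1951: Apr, Jul
1952: Jun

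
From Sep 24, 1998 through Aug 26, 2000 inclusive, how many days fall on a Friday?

Sep 24, 1998 is a Thursday.
The range spans 703 days (inclusive of both endpoints).
703 = 7 × 100 + 3, so there are 100 full weeks plus 3 extra days.
Each full week contributes one Friday: 100 so far.
The 3 extra days are Thursday, Friday, Saturday — 1 of them qualifies.
Total: 100 + 1 = 101.

101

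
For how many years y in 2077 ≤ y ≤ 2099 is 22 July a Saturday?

3

Day of week of July 22 in each year:
2077: Thu, 2078: Fri, 2079: Sat ✓, 2080: Mon, 2081: Tue, 2082: Wed, 2083: Thu, 2084: Sat ✓, 2085: Sun, 2086: Mon, 2087: Tue, 2088: Thu, 2089: Fri, 2090: Sat ✓, 2091: Sun, 2092: Tue, 2093: Wed, 2094: Thu, 2095: Fri, 2096: Sun, 2097: Mon, 2098: Tue, 2099: Wed
Saturdays: 2079, 2084, 2090.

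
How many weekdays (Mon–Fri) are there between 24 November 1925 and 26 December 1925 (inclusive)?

24 weekdays

24 November 1925 is a Tuesday.
That's 33 days from start to end, counting both.
33 = 7 × 4 + 5, so there are 4 full weeks plus 5 extra days.
Each full week contributes 5 weekdays (Mon–Fri): 4 × 5 = 20.
The 5 extra days are Tue, Wed, Thu, Fri, Sat — 4 of them qualify.
Total: 20 + 4 = 24.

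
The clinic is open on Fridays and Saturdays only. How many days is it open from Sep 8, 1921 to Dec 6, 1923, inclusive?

234

Sep 8, 1921 is a Thursday.
The range spans 820 days (inclusive of both endpoints).
820 = 7 × 117 + 1, so there are 117 full weeks plus 1 extra day.
Each full week contributes 2 days from the set (Fri, Sat): 117 × 2 = 234.
The 1 extra day is Thursday — none qualify.
Total: 234 + 0 = 234.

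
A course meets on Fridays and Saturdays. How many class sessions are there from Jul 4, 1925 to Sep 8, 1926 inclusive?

Jul 4, 1925 is a Saturday.
From Jul 4, 1925 to Sep 8, 1926 is 432 days inclusive.
432 = 7 × 61 + 5, so there are 61 full weeks plus 5 extra days.
Each full week contributes 2 days from the set (Fri, Sat): 61 × 2 = 122.
The 5 extra days are Saturday, Sunday, Monday, Tuesday, Wednesday — 1 of them qualifies.
Total: 122 + 1 = 123.

123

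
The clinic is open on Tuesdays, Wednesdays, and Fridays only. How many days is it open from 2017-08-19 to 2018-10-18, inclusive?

2017-08-19 is a Saturday.
From 2017-08-19 to 2018-10-18 is 426 days inclusive.
426 = 7 × 60 + 6, so there are 60 full weeks plus 6 extra days.
Each full week contributes 3 days from the set (Tue, Wed, Fri): 60 × 3 = 180.
The 6 extra days are Sat, Sun, Mon, Tue, Wed, Thu — 2 of them qualify.
Total: 180 + 2 = 182.

182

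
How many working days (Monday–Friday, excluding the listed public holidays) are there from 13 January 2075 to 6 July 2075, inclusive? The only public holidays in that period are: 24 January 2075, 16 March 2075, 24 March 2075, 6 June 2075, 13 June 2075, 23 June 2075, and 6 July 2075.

122

13 January 2075 is a Sunday.
The range spans 175 days (inclusive of both endpoints).
175 = 7 × 25, so the span is exactly 25 full weeks.
Each full week contributes 5 weekdays (Mon–Fri): 25 × 5 = 125.
Total: 125.
Holidays: 24 January 2075 (Thu); 16 March 2075 (Sat); 24 March 2075 (Sun); 6 June 2075 (Thu); 13 June 2075 (Thu); 23 June 2075 (Sun); 6 July 2075 (Sat).
3 of the 7 holidays fall on weekdays; the rest are weekends and were already excluded.
Business days: 125 − 3 = 122.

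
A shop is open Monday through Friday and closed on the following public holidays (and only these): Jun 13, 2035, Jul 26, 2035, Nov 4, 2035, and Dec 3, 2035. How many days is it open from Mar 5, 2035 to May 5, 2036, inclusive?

Mar 5, 2035 is a Monday.
The range spans 428 days (inclusive of both endpoints).
428 = 7 × 61 + 1, so there are 61 full weeks plus 1 extra day.
Each full week contributes 5 weekdays (Mon–Fri): 61 × 5 = 305.
The 1 extra day is Monday — 1 of them qualifies.
Total: 305 + 1 = 306.
Holidays: Jun 13, 2035 (Wed); Jul 26, 2035 (Thu); Nov 4, 2035 (Sun); Dec 3, 2035 (Mon).
3 of the 4 holidays fall on weekdays; the rest are weekends and were already excluded.
Business days: 306 − 3 = 303.

303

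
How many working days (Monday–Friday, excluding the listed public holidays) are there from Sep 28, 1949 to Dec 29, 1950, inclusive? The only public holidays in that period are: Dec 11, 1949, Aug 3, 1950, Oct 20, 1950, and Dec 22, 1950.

Sep 28, 1949 is a Wednesday.
The range spans 458 days (inclusive of both endpoints).
458 = 7 × 65 + 3, so there are 65 full weeks plus 3 extra days.
Each full week contributes 5 weekdays (Mon–Fri): 65 × 5 = 325.
The 3 extra days are Wednesday, Thursday, Friday — 3 of them qualify.
Total: 325 + 3 = 328.
Holidays: Dec 11, 1949 (Sun); Aug 3, 1950 (Thu); Oct 20, 1950 (Fri); Dec 22, 1950 (Fri).
3 of the 4 holidays fall on weekdays; the rest are weekends and were already excluded.
Business days: 328 − 3 = 325.

325 working days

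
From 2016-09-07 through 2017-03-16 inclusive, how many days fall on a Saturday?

2016-09-07 is a Wednesday.
From 2016-09-07 to 2017-03-16 is 191 days inclusive.
191 = 7 × 27 + 2, so there are 27 full weeks plus 2 extra days.
Each full week contributes one Saturday: 27 so far.
The 2 extra days are Wed, Thu — none qualify.
Total: 27 + 0 = 27.

27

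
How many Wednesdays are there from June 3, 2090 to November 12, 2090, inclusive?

June 3, 2090 is a Saturday.
That's 163 days from start to end, counting both.
163 = 7 × 23 + 2, so there are 23 full weeks plus 2 extra days.
Each full week contributes one Wednesday: 23 so far.
The 2 extra days are Sat, Sun — none qualify.
Total: 23 + 0 = 23.

23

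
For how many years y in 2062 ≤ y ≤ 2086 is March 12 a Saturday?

3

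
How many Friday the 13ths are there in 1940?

The 13th falls on a Friday when the month's 13th has weekday Fri.
Jan 13 is Sat; Feb 13 is Tue; Mar 13 is Wed; Apr 13 is Sat; May 13 is Mon; Jun 13 is Thu; Jul 13 is Sat; Aug 13 is Tue; Sep 13 is Fri ✓; Oct 13 is Sun; Nov 13 is Wed; Dec 13 is Fri ✓.
Friday the 13ths: Sep, Dec.

2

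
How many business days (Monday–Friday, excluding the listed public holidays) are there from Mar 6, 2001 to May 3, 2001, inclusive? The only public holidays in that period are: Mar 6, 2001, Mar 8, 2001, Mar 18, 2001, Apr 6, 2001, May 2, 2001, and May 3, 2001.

38

Mar 6, 2001 is a Tuesday.
From Mar 6, 2001 to May 3, 2001 is 59 days inclusive.
59 = 7 × 8 + 3, so there are 8 full weeks plus 3 extra days.
Each full week contributes 5 weekdays (Mon–Fri): 8 × 5 = 40.
The 3 extra days are Tue, Wed, Thu — 3 of them qualify.
Total: 40 + 3 = 43.
Holidays: Mar 6, 2001 (Tue); Mar 8, 2001 (Thu); Mar 18, 2001 (Sun); Apr 6, 2001 (Fri); May 2, 2001 (Wed); May 3, 2001 (Thu).
5 of the 6 holidays fall on weekdays; the rest are weekends and were already excluded.
Business days: 43 − 5 = 38.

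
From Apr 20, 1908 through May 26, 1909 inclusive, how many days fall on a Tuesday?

58 Tuesdays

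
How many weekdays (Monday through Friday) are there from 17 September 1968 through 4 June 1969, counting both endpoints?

17 September 1968 is a Tuesday.
That's 261 days from start to end, counting both.
261 = 7 × 37 + 2, so there are 37 full weeks plus 2 extra days.
Each full week contributes 5 weekdays (Mon–Fri): 37 × 5 = 185.
The 2 extra days are Tue, Wed — 2 of them qualify.
Total: 185 + 2 = 187.

187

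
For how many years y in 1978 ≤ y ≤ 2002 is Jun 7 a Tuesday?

3

Day of week of June 7 in each year:
1978: Wed, 1979: Thu, 1980: Sat, 1981: Sun, 1982: Mon, 1983: Tue ✓, 1984: Thu, 1985: Fri, 1986: Sat, 1987: Sun, 1988: Tue ✓, 1989: Wed, 1990: Thu, 1991: Fri, 1992: Sun, 1993: Mon, 1994: Tue ✓, 1995: Wed, 1996: Fri, 1997: Sat, 1998: Sun, 1999: Mon, 2000: Wed, 2001: Thu, 2002: Fri
Tuesdays: 1983, 1988, 1994.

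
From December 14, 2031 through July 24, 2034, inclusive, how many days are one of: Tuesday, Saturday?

December 14, 2031 is a Sunday.
From December 14, 2031 to July 24, 2034 is 954 days inclusive.
954 = 7 × 136 + 2, so there are 136 full weeks plus 2 extra days.
Each full week contributes 2 days from the set (Tue, Sat): 136 × 2 = 272.
The 2 extra days are Sun, Mon — none qualify.
Total: 272 + 0 = 272.

272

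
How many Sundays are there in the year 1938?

52

1 January 1938 is a Saturday.
From 1 January 1938 to 31 December 1938 is 365 days inclusive.
365 = 7 × 52 + 1, so there are 52 full weeks plus 1 extra day.
Each full week contributes one Sunday: 52 so far.
The 1 extra day is Saturday — none qualify.
Total: 52 + 0 = 52.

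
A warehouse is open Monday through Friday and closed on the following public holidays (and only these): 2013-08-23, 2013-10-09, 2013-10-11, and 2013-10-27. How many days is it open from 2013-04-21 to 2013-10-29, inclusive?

134 business days

2013-04-21 is a Sunday.
From 2013-04-21 to 2013-10-29 is 192 days inclusive.
192 = 7 × 27 + 3, so there are 27 full weeks plus 3 extra days.
Each full week contributes 5 weekdays (Mon–Fri): 27 × 5 = 135.
The 3 extra days are Sunday, Monday, Tuesday — 2 of them qualify.
Total: 135 + 2 = 137.
Holidays: 2013-08-23 (Fri); 2013-10-09 (Wed); 2013-10-11 (Fri); 2013-10-27 (Sun).
3 of the 4 holidays fall on weekdays; the rest are weekends and were already excluded.
Business days: 137 − 3 = 134.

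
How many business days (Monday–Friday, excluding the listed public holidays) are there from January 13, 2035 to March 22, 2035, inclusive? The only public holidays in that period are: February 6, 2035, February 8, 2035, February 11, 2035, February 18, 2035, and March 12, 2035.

January 13, 2035 is a Saturday.
The range spans 69 days (inclusive of both endpoints).
69 = 7 × 9 + 6, so there are 9 full weeks plus 6 extra days.
Each full week contributes 5 weekdays (Mon–Fri): 9 × 5 = 45.
The 6 extra days are Sat, Sun, Mon, Tue, Wed, Thu — 4 of them qualify.
Total: 45 + 4 = 49.
Holidays: February 6, 2035 (Tue); February 8, 2035 (Thu); February 11, 2035 (Sun); February 18, 2035 (Sun); March 12, 2035 (Mon).
3 of the 5 holidays fall on weekdays; the rest are weekends and were already excluded.
Business days: 49 − 3 = 46.

46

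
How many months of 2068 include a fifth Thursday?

4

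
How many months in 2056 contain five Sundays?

A month has five Sundays exactly when Sunday falls within its first (length − 28) days.
Jan: 31 days, starts Sat → 5 of Sat, Sun, Mon ✓
Feb: 29 days, starts Tue → 5 of Tue
Mar: 31 days, starts Wed → 5 of Wed, Thu, Fri
Apr: 30 days, starts Sat → 5 of Sat, Sun ✓
May: 31 days, starts Mon → 5 of Mon, Tue, Wed
Jun: 30 days, starts Thu → 5 of Thu, Fri
Jul: 31 days, starts Sat → 5 of Sat, Sun, Mon ✓
Aug: 31 days, starts Tue → 5 of Tue, Wed, Thu
Sep: 30 days, starts Fri → 5 of Fri, Sat
Oct: 31 days, starts Sun → 5 of Sun, Mon, Tue ✓
Nov: 30 days, starts Wed → 5 of Wed, Thu
Dec: 31 days, starts Fri → 5 of Fri, Sat, Sun ✓
Months with five Sundays: Jan, Apr, Jul, Oct, Dec.

5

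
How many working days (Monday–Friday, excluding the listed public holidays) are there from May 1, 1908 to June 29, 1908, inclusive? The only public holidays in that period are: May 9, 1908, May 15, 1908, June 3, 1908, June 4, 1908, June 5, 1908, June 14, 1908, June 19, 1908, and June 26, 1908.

36 working days

May 1, 1908 is a Friday.
From May 1, 1908 to June 29, 1908 is 60 days inclusive.
60 = 7 × 8 + 4, so there are 8 full weeks plus 4 extra days.
Each full week contributes 5 weekdays (Mon–Fri): 8 × 5 = 40.
The 4 extra days are Friday, Saturday, Sunday, Monday — 2 of them qualify.
Total: 40 + 2 = 42.
Holidays: May 9, 1908 (Sat); May 15, 1908 (Fri); June 3, 1908 (Wed); June 4, 1908 (Thu); June 5, 1908 (Fri); June 14, 1908 (Sun); June 19, 1908 (Fri); June 26, 1908 (Fri).
6 of the 8 holidays fall on weekdays; the rest are weekends and were already excluded.
Business days: 42 − 6 = 36.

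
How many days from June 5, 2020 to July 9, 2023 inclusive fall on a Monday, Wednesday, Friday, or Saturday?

June 5, 2020 is a Friday.
From June 5, 2020 to July 9, 2023 is 1130 days inclusive.
1130 = 7 × 161 + 3, so there are 161 full weeks plus 3 extra days.
Each full week contributes 4 days from the set (Mon, Wed, Fri, Sat): 161 × 4 = 644.
The 3 extra days are Friday, Saturday, Sunday — 2 of them qualify.
Total: 644 + 2 = 646.

646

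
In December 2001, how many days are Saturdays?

5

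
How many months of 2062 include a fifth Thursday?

A month has five Thursdays exactly when Thursday falls within its first (length − 28) days.
Jan: 31 days, starts Sun → 5 of Sun, Mon, Tue
Feb: 28 days, starts Wed → 5 of (none)
Mar: 31 days, starts Wed → 5 of Wed, Thu, Fri ✓
Apr: 30 days, starts Sat → 5 of Sat, Sun
May: 31 days, starts Mon → 5 of Mon, Tue, Wed
Jun: 30 days, starts Thu → 5 of Thu, Fri ✓
Jul: 31 days, starts Sat → 5 of Sat, Sun, Mon
Aug: 31 days, starts Tue → 5 of Tue, Wed, Thu ✓
Sep: 30 days, starts Fri → 5 of Fri, Sat
Oct: 31 days, starts Sun → 5 of Sun, Mon, Tue
Nov: 30 days, starts Wed → 5 of Wed, Thu ✓
Dec: 31 days, starts Fri → 5 of Fri, Sat, Sun
Months with five Thursdays: Mar, Jun, Aug, Nov.

4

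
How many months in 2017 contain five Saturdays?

4

A month has five Saturdays exactly when Saturday falls within its first (length − 28) days.
Jan: 31 days, starts Sun → 5 of Sun, Mon, Tue
Feb: 28 days, starts Wed → 5 of (none)
Mar: 31 days, starts Wed → 5 of Wed, Thu, Fri
Apr: 30 days, starts Sat → 5 of Sat, Sun ✓
May: 31 days, starts Mon → 5 of Mon, Tue, Wed
Jun: 30 days, starts Thu → 5 of Thu, Fri
Jul: 31 days, starts Sat → 5 of Sat, Sun, Mon ✓
Aug: 31 days, starts Tue → 5 of Tue, Wed, Thu
Sep: 30 days, starts Fri → 5 of Fri, Sat ✓
Oct: 31 days, starts Sun → 5 of Sun, Mon, Tue
Nov: 30 days, starts Wed → 5 of Wed, Thu
Dec: 31 days, starts Fri → 5 of Fri, Sat, Sun ✓
Months with five Saturdays: Apr, Jul, Sep, Dec.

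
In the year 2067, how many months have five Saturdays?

5

A month has five Saturdays exactly when Saturday falls within its first (length − 28) days.
Jan: 31 days, starts Sat → 5 of Sat, Sun, Mon ✓
Feb: 28 days, starts Tue → 5 of (none)
Mar: 31 days, starts Tue → 5 of Tue, Wed, Thu
Apr: 30 days, starts Fri → 5 of Fri, Sat ✓
May: 31 days, starts Sun → 5 of Sun, Mon, Tue
Jun: 30 days, starts Wed → 5 of Wed, Thu
Jul: 31 days, starts Fri → 5 of Fri, Sat, Sun ✓
Aug: 31 days, starts Mon → 5 of Mon, Tue, Wed
Sep: 30 days, starts Thu → 5 of Thu, Fri
Oct: 31 days, starts Sat → 5 of Sat, Sun, Mon ✓
Nov: 30 days, starts Tue → 5 of Tue, Wed
Dec: 31 days, starts Thu → 5 of Thu, Fri, Sat ✓
Months with five Saturdays: Jan, Apr, Jul, Oct, Dec.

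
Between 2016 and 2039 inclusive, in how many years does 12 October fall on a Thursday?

Day of week of October 12 in each year:
2016: Wed, 2017: Thu ✓, 2018: Fri, 2019: Sat, 2020: Mon, 2021: Tue, 2022: Wed, 2023: Thu ✓, 2024: Sat, 2025: Sun, 2026: Mon, 2027: Tue, 2028: Thu ✓, 2029: Fri, 2030: Sat, 2031: Sun, 2032: Tue, 2033: Wed, 2034: Thu ✓, 2035: Fri, 2036: Sun, 2037: Mon, 2038: Tue, 2039: Wed
Thursdays: 2017, 2023, 2028, 2034.

4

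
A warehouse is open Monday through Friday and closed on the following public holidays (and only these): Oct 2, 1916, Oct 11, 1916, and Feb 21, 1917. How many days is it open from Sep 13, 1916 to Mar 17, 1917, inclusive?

130

Sep 13, 1916 is a Wednesday.
That's 186 days from start to end, counting both.
186 = 7 × 26 + 4, so there are 26 full weeks plus 4 extra days.
Each full week contributes 5 weekdays (Mon–Fri): 26 × 5 = 130.
The 4 extra days are Wednesday, Thursday, Friday, Saturday — 3 of them qualify.
Total: 130 + 3 = 133.
Holidays: Oct 2, 1916 (Mon); Oct 11, 1916 (Wed); Feb 21, 1917 (Wed).
All 3 holidays fall on weekdays, so subtract 3.
Business days: 133 − 3 = 130.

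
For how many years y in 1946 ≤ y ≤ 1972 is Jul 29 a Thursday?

4

Day of week of July 29 in each year:
1946: Mon, 1947: Tue, 1948: Thu ✓, 1949: Fri, 1950: Sat, 1951: Sun, 1952: Tue, 1953: Wed, 1954: Thu ✓, 1955: Fri, 1956: Sun, 1957: Mon, 1958: Tue, 1959: Wed, 1960: Fri, 1961: Sat, 1962: Sun, 1963: Mon, 1964: Wed, 1965: Thu ✓, 1966: Fri, 1967: Sat, 1968: Mon, 1969: Tue, 1970: Wed, 1971: Thu ✓, 1972: Sat
Thursdays: 1948, 1954, 1965, 1971.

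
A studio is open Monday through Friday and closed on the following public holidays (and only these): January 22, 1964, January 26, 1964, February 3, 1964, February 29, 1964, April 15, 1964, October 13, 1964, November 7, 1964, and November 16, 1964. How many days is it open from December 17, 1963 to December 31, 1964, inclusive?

268

December 17, 1963 is a Tuesday.
That's 381 days from start to end, counting both.
381 = 7 × 54 + 3, so there are 54 full weeks plus 3 extra days.
Each full week contributes 5 weekdays (Mon–Fri): 54 × 5 = 270.
The 3 extra days are Tue, Wed, Thu — 3 of them qualify.
Total: 270 + 3 = 273.
Holidays: January 22, 1964 (Wed); January 26, 1964 (Sun); February 3, 1964 (Mon); February 29, 1964 (Sat); April 15, 1964 (Wed); October 13, 1964 (Tue); November 7, 1964 (Sat); November 16, 1964 (Mon).
5 of the 8 holidays fall on weekdays; the rest are weekends and were already excluded.
Business days: 273 − 5 = 268.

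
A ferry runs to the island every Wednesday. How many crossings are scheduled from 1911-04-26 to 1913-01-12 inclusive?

1911-04-26 is a Wednesday.
From 1911-04-26 to 1913-01-12 is 628 days inclusive.
628 = 7 × 89 + 5, so there are 89 full weeks plus 5 extra days.
Each full week contributes one Wednesday: 89 so far.
The 5 extra days are Wednesday, Thursday, Friday, Saturday, Sunday — 1 of them qualifies.
Total: 89 + 1 = 90.

90 Wednesdays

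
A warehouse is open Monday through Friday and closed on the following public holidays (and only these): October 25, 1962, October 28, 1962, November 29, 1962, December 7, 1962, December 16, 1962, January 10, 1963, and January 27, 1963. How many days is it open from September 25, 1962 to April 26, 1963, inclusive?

September 25, 1962 is a Tuesday.
The range spans 214 days (inclusive of both endpoints).
214 = 7 × 30 + 4, so there are 30 full weeks plus 4 extra days.
Each full week contributes 5 weekdays (Mon–Fri): 30 × 5 = 150.
The 4 extra days are Tuesday, Wednesday, Thursday, Friday — 4 of them qualify.
Total: 150 + 4 = 154.
Holidays: October 25, 1962 (Thu); October 28, 1962 (Sun); November 29, 1962 (Thu); December 7, 1962 (Fri); December 16, 1962 (Sun); January 10, 1963 (Thu); January 27, 1963 (Sun).
4 of the 7 holidays fall on weekdays; the rest are weekends and were already excluded.
Business days: 154 − 4 = 150.

150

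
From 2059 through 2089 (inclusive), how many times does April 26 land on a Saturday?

Day of week of April 26 in each year:
2059: Sat ✓, 2060: Mon, 2061: Tue, 2062: Wed, 2063: Thu, 2064: Sat ✓, 2065: Sun, 2066: Mon, 2067: Tue, 2068: Thu, 2069: Fri, 2070: Sat ✓, 2071: Sun, 2072: Tue, 2073: Wed, 2074: Thu, 2075: Fri, 2076: Sun, 2077: Mon, 2078: Tue, 2079: Wed, 2080: Fri, 2081: Sat ✓, 2082: Sun, 2083: Mon, 2084: Wed, 2085: Thu, 2086: Fri, 2087: Sat ✓, 2088: Mon, 2089: Tue
Saturdays: 2059, 2064, 2070, 2081, 2087.

5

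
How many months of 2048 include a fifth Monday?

4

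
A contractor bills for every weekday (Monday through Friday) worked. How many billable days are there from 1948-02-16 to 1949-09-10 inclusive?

1948-02-16 is a Monday.
From 1948-02-16 to 1949-09-10 is 573 days inclusive.
573 = 7 × 81 + 6, so there are 81 full weeks plus 6 extra days.
Each full week contributes 5 weekdays (Mon–Fri): 81 × 5 = 405.
The 6 extra days are Mon, Tue, Wed, Thu, Fri, Sat — 5 of them qualify.
Total: 405 + 5 = 410.

410 weekdays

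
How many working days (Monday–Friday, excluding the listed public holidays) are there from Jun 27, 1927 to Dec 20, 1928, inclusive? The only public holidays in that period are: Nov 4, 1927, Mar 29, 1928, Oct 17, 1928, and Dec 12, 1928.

385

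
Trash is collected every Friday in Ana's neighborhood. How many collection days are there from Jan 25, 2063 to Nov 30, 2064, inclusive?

97

Jan 25, 2063 is a Thursday.
The range spans 676 days (inclusive of both endpoints).
676 = 7 × 96 + 4, so there are 96 full weeks plus 4 extra days.
Each full week contributes one Friday: 96 so far.
The 4 extra days are Thu, Fri, Sat, Sun — 1 of them qualifies.
Total: 96 + 1 = 97.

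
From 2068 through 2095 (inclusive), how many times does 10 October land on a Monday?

Day of week of October 10 in each year:
2068: Wed, 2069: Thu, 2070: Fri, 2071: Sat, 2072: Mon ✓, 2073: Tue, 2074: Wed, 2075: Thu, 2076: Sat, 2077: Sun, 2078: Mon ✓, 2079: Tue, 2080: Thu, 2081: Fri, 2082: Sat, 2083: Sun, 2084: Tue, 2085: Wed, 2086: Thu, 2087: Fri, 2088: Sun, 2089: Mon ✓, 2090: Tue, 2091: Wed, 2092: Fri, 2093: Sat, 2094: Sun, 2095: Mon ✓
Mondays: 2072, 2078, 2089, 2095.

4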